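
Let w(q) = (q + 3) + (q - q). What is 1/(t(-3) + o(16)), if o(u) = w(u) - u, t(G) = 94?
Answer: 1/97 ≈ 0.010309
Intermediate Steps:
w(q) = 3 + q (w(q) = (3 + q) + 0 = 3 + q)
o(u) = 3 (o(u) = (3 + u) - u = 3)
1/(t(-3) + o(16)) = 1/(94 + 3) = 1/97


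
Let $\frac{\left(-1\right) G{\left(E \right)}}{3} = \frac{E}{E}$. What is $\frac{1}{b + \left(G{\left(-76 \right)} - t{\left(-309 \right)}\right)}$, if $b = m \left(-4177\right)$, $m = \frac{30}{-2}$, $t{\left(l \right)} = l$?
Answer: $\frac{1}{62961} \approx 1.5883 \cdot 10^{-5}$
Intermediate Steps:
$G{\left(E \right)} = -3$ ($G{\left(E \right)} = - 3 \frac{E}{E} = \left(-3\right) 1 = -3$)
$m = -15$ ($m = 30 \left(- \frac{1}{2}\right) = -15$)
$b = 62655$ ($b = \left(-15\right) \left(-4177\right) = 62655$)
$\frac{1}{b + \left(G{\left(-76 \right)} - t{\left(-309 \right)}\right)} = \frac{1}{62655 - -306} = \frac{1}{62655 + \left(-3 + 309\right)} = \frac{1}{62655 + 306} = \frac{1}{62961}$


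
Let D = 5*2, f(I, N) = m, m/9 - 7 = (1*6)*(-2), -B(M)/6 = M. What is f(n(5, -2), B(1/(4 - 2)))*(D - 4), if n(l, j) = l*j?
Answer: -270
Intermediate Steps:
n(l, j) = j*l
B(M) = -6*M
m = -45 (m = 63 + 9*((1*6)*(-2)) = 63 + 9*(6*(-2)) = 63 + 9*(-12) = 63 - 108 = -45)
f(I, N) = -45
D = 10
f(n(5, -2), B(1/(4 - 2)))*(D - 4) = -45*(10 - 4) = -45*6 = -270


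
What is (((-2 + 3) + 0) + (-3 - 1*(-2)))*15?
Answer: 0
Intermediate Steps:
(((-2 + 3) + 0) + (-3 - 1*(-2)))*15 = ((1 + 0) + (-3 + 2))*15 = (1 - 1)*15 = 0*15 = 0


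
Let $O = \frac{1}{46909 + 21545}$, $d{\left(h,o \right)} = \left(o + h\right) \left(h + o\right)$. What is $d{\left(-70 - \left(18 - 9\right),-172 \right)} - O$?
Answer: $\frac{4312670453}{68454} \approx 63001.0$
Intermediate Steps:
$d{\left(h,o \right)} = \left(h + o\right)^{2}$ ($d{\left(h,o \right)} = \left(h + o\right) \left(h + o\right) = \left(h + o\right)^{2}$)
$O = \frac{1}{68454} \approx 1.4608 \cdot 10^{-5}$
$d{\left(-70 - \left(18 - 9\right),-172 \right)} - O = \left(\left(-70 - \left(18 - 9\right)\right) - 172\right)^{2} - \frac{1}{68454} = \left(\left(-70 - 9\right) - 172\right)^{2} - \frac{1}{68454} = \left(-79 - 172\right)^{2} - \frac{1}{68454} = \left(-251\right)^{2} - \frac{1}{68454} = 63001 - \frac{1}{68454} = \frac{4312670453}{68454}$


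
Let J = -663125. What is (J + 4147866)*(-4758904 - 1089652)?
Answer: -20380702883996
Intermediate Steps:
(J + 4147866)*(-4758904 - 1089652) = (-663125 + 4147866)*(-4758904 - 1089652) = 3484741*(-5848556) = -20380702883996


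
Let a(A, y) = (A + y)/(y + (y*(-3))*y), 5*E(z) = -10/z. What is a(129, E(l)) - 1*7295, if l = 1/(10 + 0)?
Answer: -8900009/1220 ≈ -7295.1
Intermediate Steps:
l = ⅒ (l = 1/10 = ⅒ ≈ 0.10000)
E(z) = -2/z (E(z) = (-10/z)/5 = -2/z)
a(A, y) = (A + y)/(y - 3*y²) (a(A, y) = (A + y)/(y + (-3*y)*y) = (A + y)/(y - 3*y²))
a(129, E(l)) - 1*7295 = (-1*129 - (-2)/⅒)/(((-2/⅒))*(-1 + 3*(-2/⅒))) - 1*7295 = (-129 - (-2)*10)/(((-2*10))*(-1 + 3*(-2*10))) - 7295 = (-129 - 1*(-20))/((-20)*(-1 + 3*(-20))) - 7295 = -(-129 + 20)/(20*(-1 - 60)) - 7295 = -1/20*(-109)/(-61) - 7295 = -1/20*(-1/61)*(-109) - 7295 = -109/1220 - 7295 = -8900009/1220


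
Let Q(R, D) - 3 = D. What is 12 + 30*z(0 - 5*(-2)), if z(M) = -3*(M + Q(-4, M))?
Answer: -2058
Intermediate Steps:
Q(R, D) = 3 + D
z(M) = -9 - 6*M (z(M) = -3*(M + (3 + M)) = -3*(3 + 2*M) = -9 - 6*M)
12 + 30*z(0 - 5*(-2)) = 12 + 30*(-9 - 6*(0 - 5*(-2))) = 12 + 30*(-9 - 6*(0 + 10)) = 12 + 30*(-9 - 6*10) = 12 + 30*(-9 - 60) = 12 + 30*(-69) = 12 - 2070 = -2058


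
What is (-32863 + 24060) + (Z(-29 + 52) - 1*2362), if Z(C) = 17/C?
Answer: -256778/23 ≈ -11164.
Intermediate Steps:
(-32863 + 24060) + (Z(-29 + 52) - 1*2362) = (-32863 + 24060) + (17/(-29 + 52) - 1*2362) = -8803 + (17/23 - 2362) = -8803 - 54309/23 = -256778/23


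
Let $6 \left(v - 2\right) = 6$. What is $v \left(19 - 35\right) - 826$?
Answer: $-874$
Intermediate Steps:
$v = 3$ ($v = 2 + \frac{1}{6} \cdot 6 = 2 + 1 = 3$)
$v \left(19 - 35\right) - 826 = 3 \left(19 - 35\right) - 826 = 3 \left(-16\right) - 826 = -48 - 826 = -874$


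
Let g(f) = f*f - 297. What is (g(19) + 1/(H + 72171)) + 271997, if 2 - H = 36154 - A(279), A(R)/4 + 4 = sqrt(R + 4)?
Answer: 352648591768344/1296211481 - 4*sqrt(283)/1296211481 ≈ 2.7206e+5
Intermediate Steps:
A(R) = -16 + 4*sqrt(4 + R) (A(R) = -16 + 4*sqrt(R + 4) = -16 + 4*sqrt(4 + R))
H = -36168 + 4*sqrt(283) (H = 2 - (36154 - (-16 + 4*sqrt(4 + 279))) = 2 - (36154 - (-16 + 4*sqrt(283))) = 2 - (36154 + (16 - 4*sqrt(283))) = 2 - (36170 - 4*sqrt(283)) = 2 + (-36170 + 4*sqrt(283)) = -36168 + 4*sqrt(283) ≈ -36101.)
g(f) = -297 + f**2 (g(f) = f**2 - 297 = -297 + f**2)
(g(19) + 1/(H + 72171)) + 271997 = ((-297 + 19**2) + 1/((-36168 + 4*sqrt(283)) + 72171)) + 271997 = ((-297 + 361) + 1/(36003 + 4*sqrt(283))) + 271997 = (64 + 1/(36003 + 4*sqrt(283))) + 271997 = 272061 + 1/(36003 + 4*sqrt(283))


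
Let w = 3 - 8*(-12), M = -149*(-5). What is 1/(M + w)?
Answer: 1/844 ≈ 0.0011848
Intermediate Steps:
M = 745
w = 99 (w = 3 + 96 = 99)
1/(M + w) = 1/(745 + 99) = 1/844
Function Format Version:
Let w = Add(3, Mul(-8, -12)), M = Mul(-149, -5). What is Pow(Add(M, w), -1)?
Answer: Rational(1, 844) ≈ 0.0011848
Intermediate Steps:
M = 745
w = 99 (w = Add(3, 96) = 99)
Pow(Add(M, w), -1) = Pow(Add(745, 99), -1) = Pow(844, -1) = Rational(1, 844)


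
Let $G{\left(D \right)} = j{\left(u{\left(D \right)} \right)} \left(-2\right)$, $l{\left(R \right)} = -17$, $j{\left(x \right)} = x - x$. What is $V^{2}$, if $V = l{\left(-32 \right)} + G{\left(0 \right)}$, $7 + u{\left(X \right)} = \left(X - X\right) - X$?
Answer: $289$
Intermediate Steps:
$u{\left(X \right)} = -7 - X$ ($u{\left(X \right)} = -7 + \left(\left(X - X\right) - X\right) = -7 + \left(0 - X\right) = -7 - X$)
$j{\left(x \right)} = 0$
$G{\left(D \right)} = 0$ ($G{\left(D \right)} = 0 \left(-2\right) = 0$)
$V = -17$ ($V = -17 + 0 = -17$)
$V^{2} = \left(-17\right)^{2} = 289$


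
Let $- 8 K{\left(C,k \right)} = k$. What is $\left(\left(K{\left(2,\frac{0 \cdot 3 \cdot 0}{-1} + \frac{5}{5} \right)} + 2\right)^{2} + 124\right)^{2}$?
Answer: $\frac{66601921}{4096} \approx 16260.0$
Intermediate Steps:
$K{\left(C,k \right)} = - \frac{k}{8}$
$\left(\left(K{\left(2,\frac{0 \cdot 3 \cdot 0}{-1} + \frac{5}{5} \right)} + 2\right)^{2} + 124\right)^{2} = \left(\left(- \frac{\frac{0 \cdot 3 \cdot 0}{-1} + \frac{5}{5}}{8} + 2\right)^{2} + 124\right)^{2} = \left(\left(- \frac{0 \cdot 0 \left(-1\right) + 5 \cdot \frac{1}{5}}{8} + 2\right)^{2} + 124\right)^{2} = \left(\left(- \frac{0 \left(-1\right) + 1}{8} + 2\right)^{2} + 124\right)^{2} = \left(\left(- \frac{0 + 1}{8} + 2\right)^{2} + 124\right)^{2} = \left(\left(\left(- \frac{1}{8}\right) 1 + 2\right)^{2} + 124\right)^{2} = \left(\left(- \frac{1}{8} + 2\right)^{2} + 124\right)^{2} = \left(\left(\frac{15}{8}\right)^{2} + 124\right)^{2} = \left(\frac{225}{64} + 124\right)^{2} = \left(\frac{8161}{64}\right)^{2} = \frac{66601921}{4096}$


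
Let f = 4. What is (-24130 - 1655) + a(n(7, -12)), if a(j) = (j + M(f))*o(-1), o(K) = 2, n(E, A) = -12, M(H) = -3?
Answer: -25815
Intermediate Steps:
a(j) = -6 + 2*j (a(j) = (j - 3)*2 = (-3 + j)*2 = -6 + 2*j)
(-24130 - 1655) + a(n(7, -12)) = (-24130 - 1655) + (-6 + 2*(-12)) = -25785 + (-6 - 24) = -25785 - 30 = -25815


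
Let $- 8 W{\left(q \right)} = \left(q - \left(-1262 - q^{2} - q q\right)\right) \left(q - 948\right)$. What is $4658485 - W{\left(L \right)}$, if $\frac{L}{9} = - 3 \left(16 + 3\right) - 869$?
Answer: $-161158753925$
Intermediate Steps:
$L = -8334$ ($L = 9 \left(- 3 \left(16 + 3\right) - 869\right) = 9 \left(\left(-3\right) 19 - 869\right) = 9 \left(-57 - 869\right) = 9 \left(-926\right) = -8334$)
$W{\left(q \right)} = - \frac{\left(-948 + q\right) \left(1262 + q + 2 q^{2}\right)}{8}$ ($W{\left(q \right)} = - \frac{\left(q - \left(-1262 - q^{2} - q q\right)\right) \left(q - 948\right)}{8} = - \frac{\left(q + \left(\left(q^{2} + q^{2}\right) + 1262\right)\right) \left(-948 + q\right)}{8} = - \frac{\left(q + \left(2 q^{2} + 1262\right)\right) \left(-948 + q\right)}{8} = - \frac{\left(q + \left(1262 + 2 q^{2}\right)\right) \left(-948 + q\right)}{8} = - \frac{\left(1262 + q + 2 q^{2}\right) \left(-948 + q\right)}{8} = - \frac{\left(-948 + q\right) \left(1262 + q + 2 q^{2}\right)}{8}$)
$4658485 - W{\left(L \right)} = 4658485 - \left(149547 - - \frac{654219}{2} - \frac{\left(-8334\right)^{3}}{4} + \frac{1895 \left(-8334\right)^{2}}{8}\right) = 4658485 - \left(149547 + \frac{654219}{2} - -144710650926 + \frac{1895}{8} \cdot 69455556\right) = 4658485 - \left(149547 + \frac{654219}{2} + 144710650926 + \frac{32904569655}{2}\right) = 4658485 - 161163412410 = -161158753925$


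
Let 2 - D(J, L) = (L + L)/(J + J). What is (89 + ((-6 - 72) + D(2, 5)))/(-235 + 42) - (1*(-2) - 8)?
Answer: 3839/386 ≈ 9.9456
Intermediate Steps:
D(J, L) = 2 - L/J (D(J, L) = 2 - (L + L)/(J + J) = 2 - 2*L/(2*J) = 2 - 2*L*1/(2*J) = 2 - L/J)
(89 + ((-6 - 72) + D(2, 5)))/(-235 + 42) - (1*(-2) - 8) = (89 + ((-6 - 72) + (2 - 1*5/2)))/(-235 + 42) - (1*(-2) - 8) = (89 + (-78 + (2 - 1*5*½)))/(-193) - (-2 - 8) = (89 + (-78 + (2 - 5/2)))*(-1/193) - 1*(-10) = (89 + (-78 - ½))*(-1/193) + 10 = (89 - 157/2)*(-1/193) + 10 = (21/2)*(-1/193) + 10 = -21/386 + 10 = 3839/386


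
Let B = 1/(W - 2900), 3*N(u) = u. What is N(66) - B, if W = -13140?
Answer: 352881/16040 ≈ 22.000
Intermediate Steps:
N(u) = u/3
B = -1/16040 (B = 1/(-13140 - 2900) = 1/(-16040) = -1/16040 ≈ -6.2344e-5)
N(66) - B = (⅓)*66 - 1*(-1/16040) = 22 + 1/16040 = 352881/16040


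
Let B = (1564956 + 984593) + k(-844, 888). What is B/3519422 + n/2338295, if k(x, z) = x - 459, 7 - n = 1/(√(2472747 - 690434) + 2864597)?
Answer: 4889555938379281259944337/6753013481016543920218704 + √1782313/19187848121130526320 ≈ 0.72406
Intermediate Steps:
n = 7 - 1/(2864597 + √1782313) (n = 7 - 1/(√(2472747 - 690434) + 2864597) = 7 - 1/(√1782313 + 2864597) = 7 - 1/(2864597 + √1782313) ≈ 7.0000)
k(x, z) = -459 + x
B = 2548246 (B = (1564956 + 984593) + (-459 - 844) = 2549549 - 1303 = 2548246)
B/3519422 + n/2338295 = 2548246/3519422 + (57441396466075/8205914190096 + √1782313/8205914190096)/2338295 = 2548246*(1/3519422) + (57441396466075/8205914190096 + √1782313/8205914190096)*(1/2338295) = 1274123/1759711 + (11488279293215/3837569624226105264 + √1782313/19187848121130526320) = 4889555938379281259944337/6753013481016543920218704 + √1782313/19187848121130526320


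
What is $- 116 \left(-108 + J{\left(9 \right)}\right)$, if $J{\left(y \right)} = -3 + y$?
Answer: $11832$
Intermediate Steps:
$- 116 \left(-108 + J{\left(9 \right)}\right) = - 116 \left(-108 + \left(-3 + 9\right)\right) = - 116 \left(-108 + 6\right) = \left(-116\right) \left(-102\right) = 11832$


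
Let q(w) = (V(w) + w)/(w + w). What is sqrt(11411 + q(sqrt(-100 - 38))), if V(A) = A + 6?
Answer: sqrt(24147792 - 46*I*sqrt(138))/46 ≈ 106.83 - 0.0011953*I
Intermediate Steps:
V(A) = 6 + A
q(w) = (6 + 2*w)/(2*w) (q(w) = ((6 + w) + w)/(w + w) = (6 + 2*w)/((2*w)) = (6 + 2*w)*(1/(2*w)) = (6 + 2*w)/(2*w))
sqrt(11411 + q(sqrt(-100 - 38))) = sqrt(11411 + (3 + sqrt(-100 - 38))/(sqrt(-100 - 38))) = sqrt(11411 + (3 + sqrt(-138))/(sqrt(-138))) = sqrt(11411 + (3 + I*sqrt(138))/((I*sqrt(138)))) = sqrt(11411 + (-I*sqrt(138)/138)*(3 + I*sqrt(138))) = sqrt(11411 - I*sqrt(138)*(3 + I*sqrt(138))/138)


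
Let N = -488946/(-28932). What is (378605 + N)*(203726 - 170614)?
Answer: 30226534245356/2411 ≈ 1.2537e+10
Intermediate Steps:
N = 81491/4822 (N = -488946*(-1/28932) = 81491/4822 ≈ 16.900)
(378605 + N)*(203726 - 170614) = (378605 + 81491/4822)*(203726 - 170614) = (1825714801/4822)*33112 = 30226534245356/2411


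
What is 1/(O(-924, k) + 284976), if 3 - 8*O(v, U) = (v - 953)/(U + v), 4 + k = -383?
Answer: 1311/373603793 ≈ 3.5091e-6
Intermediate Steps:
k = -387 (k = -4 - 383 = -387)
O(v, U) = 3/8 - (-953 + v)/(8*(U + v)) (O(v, U) = 3/8 - (v - 953)/(8*(U + v)) = 3/8 - (-953 + v)/(8*(U + v)))
1/(O(-924, k) + 284976) = 1/((953 + 2*(-924) + 3*(-387))/(8*(-387 - 924)) + 284976) = 1/((⅛)*(953 - 1848 - 1161)/(-1311) + 284976) = 1/((⅛)*(-1/1311)*(-2056) + 284976) = 1/(257/1311 + 284976) = 1/(373603793/1311) = 1311/373603793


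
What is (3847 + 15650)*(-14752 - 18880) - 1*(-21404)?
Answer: -655701700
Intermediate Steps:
(3847 + 15650)*(-14752 - 18880) - 1*(-21404) = 19497*(-33632) + 21404 = -655723104 + 21404 = -655701700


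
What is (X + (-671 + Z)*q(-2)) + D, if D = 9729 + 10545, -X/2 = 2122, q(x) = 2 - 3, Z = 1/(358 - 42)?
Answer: 5277515/316 ≈ 16701.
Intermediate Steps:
Z = 1/316 ≈ 0.0031646
q(x) = -1
X = -4244 (X = -2*2122 = -4244)
D = 20274
(X + (-671 + Z)*q(-2)) + D = (-4244 + (-671 + 1/316)*(-1)) + 20274 = (-4244 - 212035/316*(-1)) + 20274 = (-4244 + 212035/316) + 20274 = -1129069/316 + 20274 = 5277515/316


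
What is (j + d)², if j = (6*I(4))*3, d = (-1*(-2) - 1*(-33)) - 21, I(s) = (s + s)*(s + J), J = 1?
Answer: 538756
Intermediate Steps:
I(s) = 2*s*(1 + s) (I(s) = (s + s)*(s + 1) = (2*s)*(1 + s) = 2*s*(1 + s))
d = 14 (d = (2 + 33) - 21 = 35 - 21 = 14)
j = 720 (j = (6*(2*4*(1 + 4)))*3 = (6*(2*4*5))*3 = (6*40)*3 = 240*3 = 720)
(j + d)² = (720 + 14)² = 734² = 538756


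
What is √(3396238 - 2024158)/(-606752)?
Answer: -√85755/151688 ≈ -0.0019305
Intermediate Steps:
√(3396238 - 2024158)/(-606752) = √1372080*(-1/606752) = (4*√85755)*(-1/606752) = -√85755/151688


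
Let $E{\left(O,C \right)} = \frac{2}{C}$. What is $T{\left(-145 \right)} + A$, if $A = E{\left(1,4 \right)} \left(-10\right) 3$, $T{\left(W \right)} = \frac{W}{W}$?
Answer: $-14$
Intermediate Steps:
$T{\left(W \right)} = 1$
$A = -15$ ($A = \frac{2}{4} \left(-10\right) 3 = 2 \cdot \frac{1}{4} \left(-10\right) 3 = \frac{1}{2} \left(-10\right) 3 = \left(-5\right) 3 = -15$)
$T{\left(-145 \right)} + A = 1 - 15 = -14$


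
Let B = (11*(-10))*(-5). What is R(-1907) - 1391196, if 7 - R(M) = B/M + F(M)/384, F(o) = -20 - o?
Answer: -339584799247/244096 ≈ -1.3912e+6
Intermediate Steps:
B = 550 (B = -110*(-5) = 550)
R(M) = 677/96 - 550/M + M/384 (R(M) = 7 - (550/M + (-20 - M)/384) = 7 - (550/M + (-20 - M)*(1/384)) = 7 - (550/M + (-5/96 - M/384)) = 7 - (-5/96 + 550/M - M/384) = 7 + (5/96 - 550/M + M/384) = 677/96 - 550/M + M/384)
R(-1907) - 1391196 = (1/384)*(-211200 - 1907*(2708 - 1907))/(-1907) - 1391196 = (1/384)*(-1/1907)*(-211200 - 1907*801) - 1391196 = (1/384)*(-1/1907)*(-211200 - 1527507) - 1391196 = (1/384)*(-1/1907)*(-1738707) - 1391196 = 579569/244096 - 1391196 = -339584799247/244096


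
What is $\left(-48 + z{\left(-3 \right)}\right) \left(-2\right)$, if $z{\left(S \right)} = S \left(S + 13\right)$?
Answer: $156$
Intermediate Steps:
$z{\left(S \right)} = S \left(13 + S\right)$
$\left(-48 + z{\left(-3 \right)}\right) \left(-2\right) = \left(-48 - 3 \left(13 - 3\right)\right) \left(-2\right) = \left(-48 - 30\right) \left(-2\right) = \left(-78\right) \left(-2\right) = 156$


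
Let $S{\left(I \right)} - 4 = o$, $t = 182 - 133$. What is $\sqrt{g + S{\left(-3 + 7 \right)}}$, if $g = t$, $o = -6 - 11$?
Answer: $6$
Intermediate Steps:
$t = 49$
$o = -17$ ($o = -6 - 11 = -17$)
$S{\left(I \right)} = -13$ ($S{\left(I \right)} = 4 - 17 = -13$)
$g = 49$
$\sqrt{g + S{\left(-3 + 7 \right)}} = \sqrt{49 - 13} = \sqrt{36} = 6$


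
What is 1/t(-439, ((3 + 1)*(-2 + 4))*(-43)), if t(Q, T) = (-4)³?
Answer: -1/64 ≈ -0.015625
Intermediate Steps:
t(Q, T) = -64
1/t(-439, ((3 + 1)*(-2 + 4))*(-43)) = 1/(-64) = -1/64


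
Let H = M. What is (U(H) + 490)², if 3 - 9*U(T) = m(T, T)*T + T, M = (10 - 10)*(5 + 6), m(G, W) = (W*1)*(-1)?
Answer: 2163841/9 ≈ 2.4043e+5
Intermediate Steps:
m(G, W) = -W (m(G, W) = W*(-1) = -W)
M = 0 (M = 0*11 = 0)
H = 0
U(T) = ⅓ - T/9 + T²/9 (U(T) = ⅓ - ((-T)*T + T)/9 = ⅓ - (-T² + T)/9 = ⅓ - (T - T²)/9 = ⅓ + (-T/9 + T²/9) = ⅓ - T/9 + T²/9)
(U(H) + 490)² = ((⅓ - ⅑*0 + (⅑)*0²) + 490)² = ((⅓ + 0 + (⅑)*0) + 490)² = ((⅓ + 0 + 0) + 490)² = (⅓ + 490)² = (1471/3)² = 2163841/9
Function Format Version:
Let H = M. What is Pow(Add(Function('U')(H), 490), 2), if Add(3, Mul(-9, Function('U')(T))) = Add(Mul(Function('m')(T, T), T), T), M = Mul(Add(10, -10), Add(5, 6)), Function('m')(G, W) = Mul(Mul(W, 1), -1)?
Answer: Rational(2163841, 9) ≈ 2.4043e+5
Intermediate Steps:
Function('m')(G, W) = Mul(-1, W) (Function('m')(G, W) = Mul(W, -1) = Mul(-1, W))
M = 0 (M = Mul(0, 11) = 0)
H = 0
Function('U')(T) = Add(Rational(1, 3), Mul(Rational(-1, 9), T), Mul(Rational(1, 9), Pow(T, 2))) (Function('U')(T) = Add(Rational(1, 3), Mul(Rational(-1, 9), Add(Mul(Mul(-1, T), T), T))) = Add(Rational(1, 3), Mul(Rational(-1, 9), Add(Mul(-1, Pow(T, 2)), T))) = Add(Rational(1, 3), Mul(Rational(-1, 9), Add(T, Mul(-1, Pow(T, 2))))) = Add(Rational(1, 3), Add(Mul(Rational(-1, 9), T), Mul(Rational(1, 9), Pow(T, 2)))) = Add(Rational(1, 3), Mul(Rational(-1, 9), T), Mul(Rational(1, 9), Pow(T, 2))))
Pow(Add(Function('U')(H), 490), 2) = Pow(Add(Add(Rational(1, 3), Mul(Rational(-1, 9), 0), Mul(Rational(1, 9), Pow(0, 2))), 490), 2) = Pow(Add(Add(Rational(1, 3), 0, Mul(Rational(1, 9), 0)), 490), 2) = Pow(Add(Add(Rational(1, 3), 0, 0), 490), 2) = Pow(Add(Rational(1, 3), 490), 2) = Pow(Rational(1471, 3), 2) = Rational(2163841, 9)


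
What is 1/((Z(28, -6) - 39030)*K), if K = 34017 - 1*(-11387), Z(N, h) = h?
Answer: -1/1772390544 ≈ -5.6421e-10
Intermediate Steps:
K = 45404 (K = 34017 + 11387 = 45404)
1/((Z(28, -6) - 39030)*K) = 1/(-6 - 39030*45404) = (1/45404)/(-39036) = -1/39036*1/45404 = -1/1772390544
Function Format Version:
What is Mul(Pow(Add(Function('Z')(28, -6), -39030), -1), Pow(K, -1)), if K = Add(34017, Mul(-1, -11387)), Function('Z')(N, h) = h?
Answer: Rational(-1, 1772390544) ≈ -5.6421e-10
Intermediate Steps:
K = 45404 (K = Add(34017, 11387) = 45404)
Mul(Pow(Add(Function('Z')(28, -6), -39030), -1), Pow(K, -1)) = Mul(Pow(Add(-6, -39030), -1), Pow(45404, -1)) = Mul(Pow(-39036, -1), Rational(1, 45404)) = Mul(Rational(-1, 39036), Rational(1, 45404)) = Rational(-1, 1772390544)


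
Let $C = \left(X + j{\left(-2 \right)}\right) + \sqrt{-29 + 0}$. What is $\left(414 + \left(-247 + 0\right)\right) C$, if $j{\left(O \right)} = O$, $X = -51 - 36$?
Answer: $-14863 + 167 i \sqrt{29} \approx -14863.0 + 899.32 i$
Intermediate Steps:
$X = -87$ ($X = -51 - 36 = -87$)
$C = -89 + i \sqrt{29}$ ($C = \left(-87 - 2\right) + \sqrt{-29 + 0} = -89 + \sqrt{-29} = -89 + i \sqrt{29} \approx -89.0 + 5.3852 i$)
$\left(414 + \left(-247 + 0\right)\right) C = \left(414 + \left(-247 + 0\right)\right) \left(-89 + i \sqrt{29}\right) = \left(414 - 247\right) \left(-89 + i \sqrt{29}\right) = 167 \left(-89 + i \sqrt{29}\right) = -14863 + 167 i \sqrt{29}$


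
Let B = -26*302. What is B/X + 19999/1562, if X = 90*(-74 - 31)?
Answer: 100627687/7380450 ≈ 13.634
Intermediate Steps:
X = -9450 (X = 90*(-105) = -9450)
B = -7852
B/X + 19999/1562 = -7852/(-9450) + 19999/1562 = -7852*(-1/9450) + 19999*(1/1562) = 3926/4725 + 19999/1562 = 100627687/7380450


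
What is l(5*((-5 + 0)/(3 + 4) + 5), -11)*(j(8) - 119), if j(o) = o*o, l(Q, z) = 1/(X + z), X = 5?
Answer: 55/6 ≈ 9.1667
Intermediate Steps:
l(Q, z) = 1/(5 + z)
j(o) = o²
l(5*((-5 + 0)/(3 + 4) + 5), -11)*(j(8) - 119) = (8² - 119)/(5 - 11) = (64 - 119)/(-6) = -⅙*(-55) = 55/6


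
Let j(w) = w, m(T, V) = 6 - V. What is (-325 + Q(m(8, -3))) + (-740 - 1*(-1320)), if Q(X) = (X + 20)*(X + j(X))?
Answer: 777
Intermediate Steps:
Q(X) = 2*X*(20 + X) (Q(X) = (X + 20)*(X + X) = (20 + X)*(2*X) = 2*X*(20 + X))
(-325 + Q(m(8, -3))) + (-740 - 1*(-1320)) = (-325 + 2*(6 - 1*(-3))*(20 + (6 - 1*(-3)))) + (-740 - 1*(-1320)) = (-325 + 2*(6 + 3)*(20 + (6 + 3))) + (-740 + 1320) = (-325 + 2*9*(20 + 9)) + 580 = (-325 + 2*9*29) + 580 = (-325 + 522) + 580 = 197 + 580 = 777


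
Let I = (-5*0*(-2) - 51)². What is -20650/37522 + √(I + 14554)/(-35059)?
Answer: -10325/18761 - √17155/35059 ≈ -0.55408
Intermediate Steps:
I = 2601 (I = (0*(-2) - 51)² = (0 - 51)² = (-51)² = 2601)
-20650/37522 + √(I + 14554)/(-35059) = -20650/37522 + √(2601 + 14554)/(-35059) = -20650*1/37522 + √17155*(-1/35059) = -10325/18761 - √17155/35059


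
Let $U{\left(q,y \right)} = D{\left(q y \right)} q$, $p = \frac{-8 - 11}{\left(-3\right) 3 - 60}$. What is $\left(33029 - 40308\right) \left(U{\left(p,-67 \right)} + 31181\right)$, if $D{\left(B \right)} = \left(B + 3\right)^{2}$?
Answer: $- \frac{74717696791147}{328509} \approx -2.2744 \cdot 10^{8}$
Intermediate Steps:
$D{\left(B \right)} = \left(3 + B\right)^{2}$
$p = \frac{19}{69}$ ($p = - \frac{19}{-9 - 60} = - \frac{19}{-69} = \left(-19\right) \left(- \frac{1}{69}\right) = \frac{19}{69} \approx 0.27536$)
$U{\left(q,y \right)} = q \left(3 + q y\right)^{2}$ ($U{\left(q,y \right)} = \left(3 + q y\right)^{2} q = q \left(3 + q y\right)^{2}$)
$\left(33029 - 40308\right) \left(U{\left(p,-67 \right)} + 31181\right) = \left(33029 - 40308\right) \left(\frac{19 \left(3 + \frac{19}{69} \left(-67\right)\right)^{2}}{69} + 31181\right) = - 7279 \left(\frac{19 \left(3 - \frac{1273}{69}\right)^{2}}{69} + 31181\right) = - 7279 \left(\frac{19 \left(- \frac{1066}{69}\right)^{2}}{69} + 31181\right) = - 7279 \left(\frac{19}{69} \cdot \frac{1136356}{4761} + 31181\right) = - 7279 \left(\frac{21590764}{328509} + 31181\right) = \left(-7279\right) \frac{10264829893}{328509} = - \frac{74717696791147}{328509}$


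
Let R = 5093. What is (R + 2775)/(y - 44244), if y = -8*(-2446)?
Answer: -1967/6169 ≈ -0.31885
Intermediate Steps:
y = 19568
(R + 2775)/(y - 44244) = (5093 + 2775)/(19568 - 44244) = 7868/(-24676) = 7868*(-1/24676) = -1967/6169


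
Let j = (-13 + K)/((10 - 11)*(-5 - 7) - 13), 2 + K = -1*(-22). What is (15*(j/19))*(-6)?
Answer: 630/19 ≈ 33.158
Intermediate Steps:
K = 20 (K = -2 - 1*(-22) = -2 + 22 = 20)
j = -7 (j = (-13 + 20)/((10 - 11)*(-5 - 7) - 13) = 7/(-1*(-12) - 13) = 7/(12 - 13) = 7/(-1) = 7*(-1) = -7)
(15*(j/19))*(-6) = (15*(-7/19))*(-6) = -105/19*(-6) = 630/19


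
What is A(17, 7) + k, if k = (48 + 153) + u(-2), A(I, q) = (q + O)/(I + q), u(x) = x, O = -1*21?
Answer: 2381/12 ≈ 198.42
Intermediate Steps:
O = -21
A(I, q) = (-21 + q)/(I + q) (A(I, q) = (q - 21)/(I + q) = (-21 + q)/(I + q))
k = 199 (k = (48 + 153) - 2 = 201 - 2 = 199)
A(17, 7) + k = (-21 + 7)/(17 + 7) + 199 = -14/24 + 199 = (1/24)*(-14) + 199 = -7/12 + 199 = 2381/12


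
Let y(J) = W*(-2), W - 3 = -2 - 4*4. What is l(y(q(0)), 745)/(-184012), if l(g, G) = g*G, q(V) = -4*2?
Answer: -11175/92006 ≈ -0.12146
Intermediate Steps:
q(V) = -8
W = -15 (W = 3 + (-2 - 4*4) = 3 + (-2 - 16) = 3 - 18 = -15)
y(J) = 30 (y(J) = -15*(-2) = 30)
l(g, G) = G*g
l(y(q(0)), 745)/(-184012) = (745*30)/(-184012) = 22350*(-1/184012) = -11175/92006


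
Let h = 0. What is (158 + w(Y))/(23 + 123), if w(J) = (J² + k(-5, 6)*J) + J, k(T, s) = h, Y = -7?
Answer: 100/73 ≈ 1.3699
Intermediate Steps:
k(T, s) = 0
w(J) = J + J² (w(J) = (J² + 0*J) + J = (J² + 0) + J = J² + J = J + J²)
(158 + w(Y))/(23 + 123) = (158 - 7*(1 - 7))/(23 + 123) = (158 - 7*(-6))/146 = (158 + 42)/146 = (1/146)*200 = 100/73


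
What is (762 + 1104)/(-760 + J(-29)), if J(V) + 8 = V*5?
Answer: -1866/913 ≈ -2.0438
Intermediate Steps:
J(V) = -8 + 5*V (J(V) = -8 + V*5 = -8 + 5*V)
(762 + 1104)/(-760 + J(-29)) = (762 + 1104)/(-760 + (-8 + 5*(-29))) = 1866/(-760 + (-8 - 145)) = 1866/(-760 - 153) = 1866/(-913) = -1/913*1866 = -1866/913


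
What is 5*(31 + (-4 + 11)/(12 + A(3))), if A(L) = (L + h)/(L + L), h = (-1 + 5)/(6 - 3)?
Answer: 36125/229 ≈ 157.75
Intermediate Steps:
h = 4/3 ≈ 1.3333
A(L) = (4/3 + L)/(2*L) (A(L) = (L + 4/3)/(L + L) = (4/3 + L)/((2*L)) = (4/3 + L)*(1/(2*L)) = (4/3 + L)/(2*L))
5*(31 + (-4 + 11)/(12 + A(3))) = 5*(31 + (-4 + 11)/(12 + (⅙)*(4 + 3*3)/3)) = 5*(31 + 7/(12 + (⅙)*(⅓)*(4 + 9))) = 5*(31 + 7/(12 + (⅙)*(⅓)*13)) = 5*(31 + 7/(12 + 13/18)) = 5*(31 + 7/(229/18)) = 5*(31 + 7*(18/229)) = 5*(31 + 126/229) = 5*(7225/229) = 36125/229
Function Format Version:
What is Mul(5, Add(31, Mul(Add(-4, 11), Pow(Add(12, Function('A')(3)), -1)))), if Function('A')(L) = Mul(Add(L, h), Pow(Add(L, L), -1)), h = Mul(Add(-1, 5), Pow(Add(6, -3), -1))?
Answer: Rational(36125, 229) ≈ 157.75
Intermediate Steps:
h = Rational(4, 3) (h = Mul(4, Pow(3, -1)) = Mul(4, Rational(1, 3)) = Rational(4, 3) ≈ 1.3333)
Function('A')(L) = Mul(Rational(1, 2), Pow(L, -1), Add(Rational(4, 3), L)) (Function('A')(L) = Mul(Add(L, Rational(4, 3)), Pow(Add(L, L), -1)) = Mul(Add(Rational(4, 3), L), Pow(Mul(2, L), -1)) = Mul(Add(Rational(4, 3), L), Mul(Rational(1, 2), Pow(L, -1))) = Mul(Rational(1, 2), Pow(L, -1), Add(Rational(4, 3), L)))
Mul(5, Add(31, Mul(Add(-4, 11), Pow(Add(12, Function('A')(3)), -1)))) = Mul(5, Add(31, Mul(Add(-4, 11), Pow(Add(12, Mul(Rational(1, 6), Pow(3, -1), Add(4, Mul(3, 3)))), -1)))) = Mul(5, Add(31, Mul(7, Pow(Add(12, Mul(Rational(1, 6), Rational(1, 3), Add(4, 9))), -1)))) = Mul(5, Add(31, Mul(7, Pow(Add(12, Mul(Rational(1, 6), Rational(1, 3), 13)), -1)))) = Mul(5, Add(31, Mul(7, Pow(Add(12, Rational(13, 18)), -1)))) = Mul(5, Add(31, Mul(7, Pow(Rational(229, 18), -1)))) = Mul(5, Add(31, Mul(7, Rational(18, 229)))) = Mul(5, Add(31, Rational(126, 229))) = Mul(5, Rational(7225, 229)) = Rational(36125, 229)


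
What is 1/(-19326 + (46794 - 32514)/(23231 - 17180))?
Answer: -2017/38975782 ≈ -5.1750e-5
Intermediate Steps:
1/(-19326 + (46794 - 32514)/(23231 - 17180)) = 1/(-19326 + 14280/6051) = 1/(-19326 + 14280*(1/6051)) = 1/(-19326 + 4760/2017) = 1/(-38975782/2017) = -2017/38975782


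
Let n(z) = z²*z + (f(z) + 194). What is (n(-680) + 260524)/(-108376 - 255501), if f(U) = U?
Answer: 314171962/363877 ≈ 863.40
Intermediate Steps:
n(z) = 194 + z + z³ (n(z) = z²*z + (z + 194) = z³ + (194 + z) = 194 + z + z³)
(n(-680) + 260524)/(-108376 - 255501) = ((194 - 680 + (-680)³) + 260524)/(-108376 - 255501) = ((194 - 680 - 314432000) + 260524)/(-363877) = (-314432486 + 260524)*(-1/363877) = -314171962*(-1/363877) = 314171962/363877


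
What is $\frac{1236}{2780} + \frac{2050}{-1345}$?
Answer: $- \frac{201829}{186955} \approx -1.0796$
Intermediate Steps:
$\frac{1236}{2780} + \frac{2050}{-1345} = 1236 \cdot \frac{1}{2780} + 2050 \left(- \frac{1}{1345}\right) = \frac{309}{695} - \frac{410}{269} = - \frac{201829}{186955}$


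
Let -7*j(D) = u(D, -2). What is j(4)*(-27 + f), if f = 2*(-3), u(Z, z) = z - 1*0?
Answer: -66/7 ≈ -9.4286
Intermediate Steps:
u(Z, z) = z (u(Z, z) = z + 0 = z)
j(D) = 2/7 (j(D) = -⅐*(-2) = 2/7)
f = -6
j(4)*(-27 + f) = 2*(-27 - 6)/7 = (2/7)*(-33) = -66/7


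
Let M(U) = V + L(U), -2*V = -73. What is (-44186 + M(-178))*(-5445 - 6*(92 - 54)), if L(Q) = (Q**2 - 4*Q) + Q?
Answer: 135374799/2 ≈ 6.7687e+7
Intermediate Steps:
V = 73/2 (V = -1/2*(-73) = 73/2 ≈ 36.500)
L(Q) = Q**2 - 3*Q
M(U) = 73/2 + U*(-3 + U)
(-44186 + M(-178))*(-5445 - 6*(92 - 54)) = (-44186 + (73/2 - 178*(-3 - 178)))*(-5445 - 6*(92 - 54)) = (-44186 + (73/2 - 178*(-181)))*(-5445 - 6*38) = (-44186 + (73/2 + 32218))*(-5445 - 228) = (-44186 + 64509/2)*(-5673) = -23863/2*(-5673) = 135374799/2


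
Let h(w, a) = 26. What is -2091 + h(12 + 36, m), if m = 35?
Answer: -2065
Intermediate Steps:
-2091 + h(12 + 36, m) = -2091 + 26 = -2065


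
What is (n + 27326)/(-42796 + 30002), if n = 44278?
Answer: -35802/6397 ≈ -5.5967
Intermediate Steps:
(n + 27326)/(-42796 + 30002) = (44278 + 27326)/(-42796 + 30002) = 71604/(-12794) = 71604*(-1/12794) = -35802/6397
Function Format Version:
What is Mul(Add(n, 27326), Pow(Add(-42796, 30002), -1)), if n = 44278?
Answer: Rational(-35802, 6397) ≈ -5.5967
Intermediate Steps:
Mul(Add(n, 27326), Pow(Add(-42796, 30002), -1)) = Mul(Add(44278, 27326), Pow(Add(-42796, 30002), -1)) = Mul(71604, Pow(-12794, -1)) = Mul(71604, Rational(-1, 12794)) = Rational(-35802, 6397)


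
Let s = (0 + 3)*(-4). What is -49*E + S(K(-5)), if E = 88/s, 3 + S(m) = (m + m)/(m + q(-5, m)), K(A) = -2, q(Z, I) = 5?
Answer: 355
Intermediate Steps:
s = -12 (s = 3*(-4) = -12)
S(m) = -3 + 2*m/(5 + m) (S(m) = -3 + (m + m)/(m + 5) = -3 + (2*m)/(5 + m) = -3 + 2*m/(5 + m))
E = -22/3 (E = 88/(-12) = 88*(-1/12) = -22/3 ≈ -7.3333)
-49*E + S(K(-5)) = -49*(-22/3) + (-15 - 1*(-2))/(5 - 2) = 1078/3 + (-15 + 2)/3 = 1078/3 + (1/3)*(-13) = 1078/3 - 13/3 = 355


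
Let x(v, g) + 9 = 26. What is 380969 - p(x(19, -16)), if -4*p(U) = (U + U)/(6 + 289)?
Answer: 224771727/590 ≈ 3.8097e+5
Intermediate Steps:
x(v, g) = 17 (x(v, g) = -9 + 26 = 17)
p(U) = -U/590 (p(U) = -(U + U)/(4*(6 + 289)) = -2*U/(4*295) = -U/590)
380969 - p(x(19, -16)) = 380969 - (-1)*17/590 = 380969 - 1*(-17/590) = 380969 + 17/590 = 224771727/590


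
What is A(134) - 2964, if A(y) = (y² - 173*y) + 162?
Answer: -8028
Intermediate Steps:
A(y) = 162 + y² - 173*y
A(134) - 2964 = (162 + 134² - 173*134) - 2964 = (162 + 17956 - 23182) - 2964 = -5064 - 2964 = -8028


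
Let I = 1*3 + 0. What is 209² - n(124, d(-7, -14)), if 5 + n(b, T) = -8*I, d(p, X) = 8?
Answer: 43710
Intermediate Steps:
I = 3 (I = 3 + 0 = 3)
n(b, T) = -29 (n(b, T) = -5 - 8*3 = -5 - 24 = -29)
209² - n(124, d(-7, -14)) = 209² - 1*(-29) = 43681 + 29 = 43710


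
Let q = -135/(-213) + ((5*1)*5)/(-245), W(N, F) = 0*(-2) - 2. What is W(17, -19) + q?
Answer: -5108/3479 ≈ -1.4682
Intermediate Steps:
W(N, F) = -2 (W(N, F) = 0 - 2 = -2)
q = 1850/3479 (q = -135*(-1/213) + (5*5)*(-1/245) = 45/71 + 25*(-1/245) = 45/71 - 5/49 = 1850/3479 ≈ 0.53176)
W(17, -19) + q = -2 + 1850/3479 = -5108/3479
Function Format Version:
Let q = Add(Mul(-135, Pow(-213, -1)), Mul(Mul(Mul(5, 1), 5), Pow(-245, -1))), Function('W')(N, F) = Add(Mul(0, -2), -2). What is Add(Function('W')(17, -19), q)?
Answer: Rational(-5108, 3479) ≈ -1.4682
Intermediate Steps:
Function('W')(N, F) = -2 (Function('W')(N, F) = Add(0, -2) = -2)
q = Rational(1850, 3479) (q = Add(Mul(-135, Rational(-1, 213)), Mul(Mul(5, 5), Rational(-1, 245))) = Add(Rational(45, 71), Mul(25, Rational(-1, 245))) = Add(Rational(45, 71), Rational(-5, 49)) = Rational(1850, 3479) ≈ 0.53176)
Add(Function('W')(17, -19), q) = Add(-2, Rational(1850, 3479)) = Rational(-5108, 3479)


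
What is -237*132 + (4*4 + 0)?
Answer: -31268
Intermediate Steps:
-237*132 + (4*4 + 0) = -31284 + (16 + 0) = -31284 + 16 = -31268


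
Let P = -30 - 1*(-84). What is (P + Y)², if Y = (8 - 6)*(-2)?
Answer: 2500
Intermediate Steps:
P = 54 (P = -30 + 84 = 54)
Y = -4 (Y = 2*(-2) = -4)
(P + Y)² = (54 - 4)² = 50² = 2500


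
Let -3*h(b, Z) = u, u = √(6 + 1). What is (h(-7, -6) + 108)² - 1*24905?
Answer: -24905 + (324 - √7)²/9 ≈ -13431.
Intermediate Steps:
u = √7 ≈ 2.6458
h(b, Z) = -√7/3
(h(-7, -6) + 108)² - 1*24905 = (-√7/3 + 108)² - 1*24905 = (108 - √7/3)² - 24905 = -24905 + (108 - √7/3)²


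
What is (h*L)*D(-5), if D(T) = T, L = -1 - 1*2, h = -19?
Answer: -285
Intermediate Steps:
L = -3 (L = -1 - 2 = -3)
(h*L)*D(-5) = -19*(-3)*(-5) = 57*(-5) = -285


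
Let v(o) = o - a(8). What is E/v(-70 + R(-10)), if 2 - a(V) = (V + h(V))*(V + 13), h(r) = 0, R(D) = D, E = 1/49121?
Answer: 1/4224406 ≈ 2.3672e-7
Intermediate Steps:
E = 1/49121 ≈ 2.0358e-5
a(V) = 2 - V*(13 + V) (a(V) = 2 - (V + 0)*(V + 13) = 2 - V*(13 + V))
v(o) = 166 + o (v(o) = o - (2 - 1*8² - 13*8) = o - (2 - 1*64 - 104) = o - (2 - 64 - 104) = o - 1*(-166) = o + 166 = 166 + o)
E/v(-70 + R(-10)) = 1/(49121*(166 + (-70 - 10))) = 1/(49121*(166 - 80)) = (1/49121)/86 = (1/49121)*(1/86) = 1/4224406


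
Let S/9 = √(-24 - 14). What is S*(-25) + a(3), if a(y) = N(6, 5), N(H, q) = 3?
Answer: 3 - 225*I*√38 ≈ 3.0 - 1387.0*I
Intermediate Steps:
a(y) = 3
S = 9*I*√38 (S = 9*√(-24 - 14) = 9*√(-38) = 9*(I*√38) = 9*I*√38 ≈ 55.48*I)
S*(-25) + a(3) = (9*I*√38)*(-25) + 3 = -225*I*√38 + 3 = 3 - 225*I*√38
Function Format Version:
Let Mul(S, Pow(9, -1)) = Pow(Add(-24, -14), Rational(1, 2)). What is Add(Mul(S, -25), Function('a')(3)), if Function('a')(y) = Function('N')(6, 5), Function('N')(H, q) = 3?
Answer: Add(3, Mul(-225, I, Pow(38, Rational(1, 2)))) ≈ Add(3.0000, Mul(-1387.0, I))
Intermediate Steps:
Function('a')(y) = 3
S = Mul(9, I, Pow(38, Rational(1, 2))) (S = Mul(9, Pow(Add(-24, -14), Rational(1, 2))) = Mul(9, Pow(-38, Rational(1, 2))) = Mul(9, Mul(I, Pow(38, Rational(1, 2)))) = Mul(9, I, Pow(38, Rational(1, 2))) ≈ Mul(55.480, I))
Add(Mul(S, -25), Function('a')(3)) = Add(Mul(Mul(9, I, Pow(38, Rational(1, 2))), -25), 3) = Add(Mul(-225, I, Pow(38, Rational(1, 2))), 3) = Add(3, Mul(-225, I, Pow(38, Rational(1, 2))))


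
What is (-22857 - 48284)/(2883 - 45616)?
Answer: 71141/42733 ≈ 1.6648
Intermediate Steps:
(-22857 - 48284)/(2883 - 45616) = -71141/(-42733) = -71141*(-1/42733) = 71141/42733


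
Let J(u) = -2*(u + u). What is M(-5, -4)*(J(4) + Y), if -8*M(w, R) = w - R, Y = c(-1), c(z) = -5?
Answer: -21/8 ≈ -2.6250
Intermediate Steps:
Y = -5
J(u) = -4*u
M(w, R) = -w/8 + R/8 (M(w, R) = -(w - R)/8 = -w/8 + R/8)
M(-5, -4)*(J(4) + Y) = (-1/8*(-5) + (1/8)*(-4))*(-4*4 - 5) = (5/8 - 1/2)*(-16 - 5) = (1/8)*(-21) = -21/8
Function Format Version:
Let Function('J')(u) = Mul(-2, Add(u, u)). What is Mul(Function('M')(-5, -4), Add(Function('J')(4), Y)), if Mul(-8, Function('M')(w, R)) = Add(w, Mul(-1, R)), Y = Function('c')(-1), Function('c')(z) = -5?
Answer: Rational(-21, 8) ≈ -2.6250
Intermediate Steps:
Y = -5
Function('J')(u) = Mul(-4, u) (Function('J')(u) = Mul(-2, Mul(2, u)) = Mul(-4, u))
Function('M')(w, R) = Add(Mul(Rational(-1, 8), w), Mul(Rational(1, 8), R)) (Function('M')(w, R) = Mul(Rational(-1, 8), Add(w, Mul(-1, R))) = Add(Mul(Rational(-1, 8), w), Mul(Rational(1, 8), R)))
Mul(Function('M')(-5, -4), Add(Function('J')(4), Y)) = Mul(Add(Mul(Rational(-1, 8), -5), Mul(Rational(1, 8), -4)), Add(Mul(-4, 4), -5)) = Mul(Add(Rational(5, 8), Rational(-1, 2)), Add(-16, -5)) = Mul(Rational(1, 8), -21) = Rational(-21, 8)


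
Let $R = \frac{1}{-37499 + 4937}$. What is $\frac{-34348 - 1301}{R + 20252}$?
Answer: $- \frac{68282514}{38790919} \approx -1.7603$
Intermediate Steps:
$R = - \frac{1}{32562}$ ($R = \frac{1}{-32562} = - \frac{1}{32562} \approx -3.0711 \cdot 10^{-5}$)
$\frac{-34348 - 1301}{R + 20252} = \frac{-34348 - 1301}{- \frac{1}{32562} + 20252} = - \frac{35649}{\frac{659445623}{32562}} = \left(-35649\right) \frac{32562}{659445623} = - \frac{68282514}{38790919}$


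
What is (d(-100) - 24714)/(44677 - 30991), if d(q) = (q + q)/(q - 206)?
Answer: -1890571/1046979 ≈ -1.8057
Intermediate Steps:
d(q) = 2*q/(-206 + q) (d(q) = (2*q)/(-206 + q) = 2*q/(-206 + q))
(d(-100) - 24714)/(44677 - 30991) = (2*(-100)/(-206 - 100) - 24714)/(44677 - 30991) = (2*(-100)/(-306) - 24714)/13686 = (2*(-100)*(-1/306) - 24714)*(1/13686) = (100/153 - 24714)*(1/13686) = -3781142/153*1/13686 = -1890571/1046979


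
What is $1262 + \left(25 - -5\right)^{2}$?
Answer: $2162$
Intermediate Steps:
$1262 + \left(25 - -5\right)^{2} = 1262 + \left(25 + 5\right)^{2} = 1262 + 30^{2} = 1262 + 900 = 2162$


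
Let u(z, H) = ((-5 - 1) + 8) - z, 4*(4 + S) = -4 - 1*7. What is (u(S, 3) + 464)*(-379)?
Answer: -716689/4 ≈ -1.7917e+5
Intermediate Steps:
S = -27/4 (S = -4 + (-4 - 1*7)/4 = -4 + (-4 - 7)/4 = -4 + (¼)*(-11) = -4 - 11/4 = -27/4 ≈ -6.7500)
u(z, H) = 2 - z (u(z, H) = (-6 + 8) - z = 2 - z)
(u(S, 3) + 464)*(-379) = ((2 - 1*(-27/4)) + 464)*(-379) = ((2 + 27/4) + 464)*(-379) = (35/4 + 464)*(-379) = (1891/4)*(-379) = -716689/4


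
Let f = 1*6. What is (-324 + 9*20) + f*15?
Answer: -54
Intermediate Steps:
f = 6
(-324 + 9*20) + f*15 = (-324 + 9*20) + 6*15 = (-324 + 180) + 90 = -144 + 90 = -54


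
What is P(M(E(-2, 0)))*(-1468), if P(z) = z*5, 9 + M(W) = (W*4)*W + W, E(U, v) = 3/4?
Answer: 44040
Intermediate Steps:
E(U, v) = 3/4 (E(U, v) = 3*(1/4) = 3/4)
M(W) = -9 + W + 4*W**2 (M(W) = -9 + ((W*4)*W + W) = -9 + ((4*W)*W + W) = -9 + (4*W**2 + W) = -9 + (W + 4*W**2) = -9 + W + 4*W**2)
P(z) = 5*z
P(M(E(-2, 0)))*(-1468) = (5*(-9 + 3/4 + 4*(3/4)**2))*(-1468) = (5*(-9 + 3/4 + 4*(9/16)))*(-1468) = (5*(-9 + 3/4 + 9/4))*(-1468) = (5*(-6))*(-1468) = -30*(-1468) = 44040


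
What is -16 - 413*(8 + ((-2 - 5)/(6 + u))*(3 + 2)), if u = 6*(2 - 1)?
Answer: -25385/12 ≈ -2115.4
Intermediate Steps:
u = 6 (u = 6*1 = 6)
-16 - 413*(8 + ((-2 - 5)/(6 + u))*(3 + 2)) = -16 - 413*(8 + ((-2 - 5)/(6 + 6))*(3 + 2)) = -16 - 413*(8 - 7/12*5) = -16 - 413*(8 - 35/12) = -16 - 413*61/12 = -16 - 25193/12 = -25385/12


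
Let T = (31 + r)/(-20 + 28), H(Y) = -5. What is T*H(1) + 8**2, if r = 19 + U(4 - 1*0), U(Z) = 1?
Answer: 257/8 ≈ 32.125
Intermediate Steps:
r = 20 (r = 19 + 1 = 20)
T = 51/8 (T = (31 + 20)/(-20 + 28) = 51/8 ≈ 6.3750)
T*H(1) + 8**2 = (51/8)*(-5) + 8**2 = -255/8 + 64 = 257/8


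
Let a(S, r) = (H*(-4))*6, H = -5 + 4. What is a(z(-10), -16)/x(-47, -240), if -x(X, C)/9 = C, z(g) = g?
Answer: 1/90 ≈ 0.011111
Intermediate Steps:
H = -1
x(X, C) = -9*C
a(S, r) = 24 (a(S, r) = -1*(-4)*6 = 4*6 = 24)
a(z(-10), -16)/x(-47, -240) = 24/((-9*(-240))) = 24/2160 = 24*(1/2160) = 1/90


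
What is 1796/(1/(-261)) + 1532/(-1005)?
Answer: -471101312/1005 ≈ -4.6876e+5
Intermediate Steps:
1796/(1/(-261)) + 1532/(-1005) = 1796/(-1/261) + 1532*(-1/1005) = 1796*(-261) - 1532/1005 = -468756 - 1532/1005 = -471101312/1005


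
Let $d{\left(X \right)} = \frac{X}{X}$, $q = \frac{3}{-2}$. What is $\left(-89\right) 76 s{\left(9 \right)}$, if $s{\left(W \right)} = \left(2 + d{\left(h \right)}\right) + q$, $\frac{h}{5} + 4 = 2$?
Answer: $-10146$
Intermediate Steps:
$h = -10$ ($h = -20 + 5 \cdot 2 = -20 + 10 = -10$)
$q = - \frac{3}{2}$ ($q = 3 \left(- \frac{1}{2}\right) = - \frac{3}{2} \approx -1.5$)
$d{\left(X \right)} = 1$
$s{\left(W \right)} = \frac{3}{2}$ ($s{\left(W \right)} = \left(2 + 1\right) - \frac{3}{2} = 3 - \frac{3}{2} = \frac{3}{2}$)
$\left(-89\right) 76 s{\left(9 \right)} = \left(-89\right) 76 \cdot \frac{3}{2} = \left(-6764\right) \frac{3}{2} = -10146$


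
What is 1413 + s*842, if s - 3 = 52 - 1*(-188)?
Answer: 206019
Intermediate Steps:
s = 243 (s = 3 + (52 - 1*(-188)) = 3 + (52 + 188) = 3 + 240 = 243)
1413 + s*842 = 1413 + 243*842 = 1413 + 204606 = 206019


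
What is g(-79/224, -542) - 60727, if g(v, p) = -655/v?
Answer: -4650713/79 ≈ -58870.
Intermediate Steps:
g(-79/224, -542) - 60727 = -655/((-79/224)) - 60727 = -655/((-79*1/224)) - 60727 = -655/(-79/224) - 60727 = -655*(-224/79) - 60727 = 146720/79 - 60727 = -4650713/79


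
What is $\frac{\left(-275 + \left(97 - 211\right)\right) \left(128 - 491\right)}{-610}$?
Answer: $- \frac{141207}{610} \approx -231.49$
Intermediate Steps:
$\frac{\left(-275 + \left(97 - 211\right)\right) \left(128 - 491\right)}{-610} = \left(-275 - 114\right) \left(-363\right) \left(- \frac{1}{610}\right) = \left(-389\right) \left(-363\right) \left(- \frac{1}{610}\right) = 141207 \left(- \frac{1}{610}\right) = - \frac{141207}{610}$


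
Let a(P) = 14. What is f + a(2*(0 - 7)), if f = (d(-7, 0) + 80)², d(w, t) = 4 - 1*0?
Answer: 7070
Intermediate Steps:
d(w, t) = 4 (d(w, t) = 4 + 0 = 4)
f = 7056 (f = (4 + 80)² = 84² = 7056)
f + a(2*(0 - 7)) = 7056 + 14 = 7070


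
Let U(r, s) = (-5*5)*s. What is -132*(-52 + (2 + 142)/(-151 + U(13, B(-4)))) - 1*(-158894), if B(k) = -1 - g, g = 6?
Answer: 164966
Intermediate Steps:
B(k) = -7 (B(k) = -1 - 1*6 = -1 - 6 = -7)
U(r, s) = -25*s
-132*(-52 + (2 + 142)/(-151 + U(13, B(-4)))) - 1*(-158894) = -132*(-52 + (2 + 142)/(-151 - 25*(-7))) - 1*(-158894) = -132*(-52 + 144/(-151 + 175)) + 158894 = -132*(-52 + 144/24) + 158894 = -132*(-52 + 144*(1/24)) + 158894 = -132*(-52 + 6) + 158894 = -132*(-46) + 158894 = 6072 + 158894 = 164966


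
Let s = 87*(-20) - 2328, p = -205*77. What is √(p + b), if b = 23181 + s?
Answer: 16*√13 ≈ 57.689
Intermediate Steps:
p = -15785
s = -4068 (s = -1740 - 2328 = -4068)
b = 19113 (b = 23181 - 4068 = 19113)
√(p + b) = √(-15785 + 19113) = √3328 = 16*√13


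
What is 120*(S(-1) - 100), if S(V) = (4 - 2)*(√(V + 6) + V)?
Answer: -12240 + 240*√5 ≈ -11703.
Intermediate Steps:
S(V) = 2*V + 2*√(6 + V) (S(V) = 2*(√(6 + V) + V) = 2*(V + √(6 + V)) = 2*V + 2*√(6 + V))
120*(S(-1) - 100) = 120*((2*(-1) + 2*√(6 - 1)) - 100) = 120*((-2 + 2*√5) - 100) = 120*(-102 + 2*√5) = -12240 + 240*√5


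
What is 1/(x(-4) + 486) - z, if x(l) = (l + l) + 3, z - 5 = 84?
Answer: -42808/481 ≈ -88.998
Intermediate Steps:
z = 89 (z = 5 + 84 = 89)
x(l) = 3 + 2*l (x(l) = 2*l + 3 = 3 + 2*l)
1/(x(-4) + 486) - z = 1/((3 + 2*(-4)) + 486) - 1*89 = 1/((3 - 8) + 486) - 89 = 1/(-5 + 486) - 89 = 1/481 - 89 = -42808/481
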